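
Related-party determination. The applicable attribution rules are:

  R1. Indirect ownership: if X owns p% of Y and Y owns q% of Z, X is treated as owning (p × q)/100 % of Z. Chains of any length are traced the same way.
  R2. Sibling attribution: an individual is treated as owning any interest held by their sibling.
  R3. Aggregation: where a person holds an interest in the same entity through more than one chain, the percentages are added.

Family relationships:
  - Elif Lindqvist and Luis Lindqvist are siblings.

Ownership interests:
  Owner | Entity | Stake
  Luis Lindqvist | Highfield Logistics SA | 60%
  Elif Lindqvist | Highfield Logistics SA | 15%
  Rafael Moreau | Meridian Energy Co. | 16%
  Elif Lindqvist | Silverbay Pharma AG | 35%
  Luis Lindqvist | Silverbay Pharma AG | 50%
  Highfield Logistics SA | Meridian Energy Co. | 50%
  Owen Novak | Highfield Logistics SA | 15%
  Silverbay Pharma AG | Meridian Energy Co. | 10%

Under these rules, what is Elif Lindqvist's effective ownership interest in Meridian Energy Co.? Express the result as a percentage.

By sibling attribution (R2), Elif Lindqvist is treated as also owning Luis Lindqvist's interest in Highfield Logistics SA, giving 15% + 60% = 75%.
By sibling attribution (R2), Elif Lindqvist is treated as also owning Luis Lindqvist's interest in Silverbay Pharma AG, giving 35% + 50% = 85%.
Chain via Highfield Logistics SA (R1): 75% × 50% = 37.5% of Meridian Energy Co.
Chain via Silverbay Pharma AG (R1): 85% × 10% = 8.5% of Meridian Energy Co.
Aggregating (R3): 37.5% + 8.5% = 46%.

46%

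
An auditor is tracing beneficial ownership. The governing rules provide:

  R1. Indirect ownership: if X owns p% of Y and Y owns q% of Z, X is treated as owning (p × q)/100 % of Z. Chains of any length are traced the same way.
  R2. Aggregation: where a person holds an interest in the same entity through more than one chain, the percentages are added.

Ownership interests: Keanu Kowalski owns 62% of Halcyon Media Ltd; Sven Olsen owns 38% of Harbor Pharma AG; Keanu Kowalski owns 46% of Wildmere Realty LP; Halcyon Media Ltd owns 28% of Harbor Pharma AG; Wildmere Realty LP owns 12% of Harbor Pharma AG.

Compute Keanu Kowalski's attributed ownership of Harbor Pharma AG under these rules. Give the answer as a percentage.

22.88%

Chain via Wildmere Realty LP (R1): 46% × 12% = 5.52% of Harbor Pharma AG.
Chain via Halcyon Media Ltd (R1): 62% × 28% = 17.36% of Harbor Pharma AG.
Aggregating (R2): 5.52% + 17.36% = 22.88%.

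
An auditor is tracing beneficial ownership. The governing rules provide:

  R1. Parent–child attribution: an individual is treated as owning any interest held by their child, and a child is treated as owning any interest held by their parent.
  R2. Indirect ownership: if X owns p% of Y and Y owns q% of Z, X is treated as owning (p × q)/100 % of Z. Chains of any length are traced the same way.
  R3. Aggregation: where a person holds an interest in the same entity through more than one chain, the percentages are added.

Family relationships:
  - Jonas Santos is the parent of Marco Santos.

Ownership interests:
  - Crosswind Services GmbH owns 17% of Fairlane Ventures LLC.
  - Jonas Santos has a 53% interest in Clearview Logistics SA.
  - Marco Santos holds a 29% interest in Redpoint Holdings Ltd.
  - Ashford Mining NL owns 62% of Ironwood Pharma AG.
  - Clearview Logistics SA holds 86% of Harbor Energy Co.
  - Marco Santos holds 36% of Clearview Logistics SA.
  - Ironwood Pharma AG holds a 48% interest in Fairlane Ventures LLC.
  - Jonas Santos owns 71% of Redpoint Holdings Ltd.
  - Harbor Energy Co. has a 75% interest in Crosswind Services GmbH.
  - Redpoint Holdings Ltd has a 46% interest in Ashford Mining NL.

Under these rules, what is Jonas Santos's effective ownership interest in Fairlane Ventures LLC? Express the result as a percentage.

By parent–child attribution (R1), Jonas Santos is treated as also owning Marco Santos's interest in Redpoint Holdings Ltd, giving 71% + 29% = 100%.
By parent–child attribution (R1), Jonas Santos is treated as also owning Marco Santos's interest in Clearview Logistics SA, giving 53% + 36% = 89%.
Chain via Redpoint Holdings Ltd → Ashford Mining NL → Ironwood Pharma AG (R2): 100% × 46% × 62% × 48% = 13.6896% of Fairlane Ventures LLC.
Chain via Clearview Logistics SA → Harbor Energy Co. → Crosswind Services GmbH (R2): 89% × 86% × 75% × 17% = 9.75885% of Fairlane Ventures LLC.
Aggregating (R3): 13.6896% + 9.75885% = 23.44845%.

23.44845%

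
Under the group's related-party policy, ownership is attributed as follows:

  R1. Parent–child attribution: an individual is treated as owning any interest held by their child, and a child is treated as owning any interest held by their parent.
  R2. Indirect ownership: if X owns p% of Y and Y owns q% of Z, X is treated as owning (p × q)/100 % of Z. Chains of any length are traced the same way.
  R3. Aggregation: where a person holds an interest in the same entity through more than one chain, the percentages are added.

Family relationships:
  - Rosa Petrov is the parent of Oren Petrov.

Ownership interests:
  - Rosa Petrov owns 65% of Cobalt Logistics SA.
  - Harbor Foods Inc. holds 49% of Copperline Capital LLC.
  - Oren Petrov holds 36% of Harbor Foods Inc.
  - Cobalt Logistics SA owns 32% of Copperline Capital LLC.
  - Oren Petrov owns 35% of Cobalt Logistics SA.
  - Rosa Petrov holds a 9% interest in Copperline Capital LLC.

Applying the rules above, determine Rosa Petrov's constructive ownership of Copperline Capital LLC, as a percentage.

58.64%

By parent–child attribution (R1), Rosa Petrov is treated as also owning Oren Petrov's interest in Cobalt Logistics SA, giving 65% + 35% = 100%.
By parent–child attribution (R1), Rosa Petrov is treated as owning Oren Petrov's 36% interest in Harbor Foods Inc.
Chain via Cobalt Logistics SA (R2): 100% × 32% = 32% of Copperline Capital LLC.
Direct interest in Copperline Capital LLC: 9%.
Chain via Harbor Foods Inc. (R2): 36% × 49% = 17.64% of Copperline Capital LLC.
Aggregating (R3): 32% + 9% + 17.64% = 58.64%.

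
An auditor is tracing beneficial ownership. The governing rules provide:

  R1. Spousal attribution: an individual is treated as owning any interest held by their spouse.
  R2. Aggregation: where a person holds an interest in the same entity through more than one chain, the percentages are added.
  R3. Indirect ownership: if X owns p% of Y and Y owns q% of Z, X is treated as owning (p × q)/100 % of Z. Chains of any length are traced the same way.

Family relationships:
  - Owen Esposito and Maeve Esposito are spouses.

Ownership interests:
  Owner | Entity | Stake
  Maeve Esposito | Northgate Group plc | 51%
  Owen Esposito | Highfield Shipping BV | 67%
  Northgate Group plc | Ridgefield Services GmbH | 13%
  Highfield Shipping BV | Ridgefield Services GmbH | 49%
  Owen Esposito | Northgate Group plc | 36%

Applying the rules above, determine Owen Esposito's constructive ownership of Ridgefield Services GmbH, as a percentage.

By spousal attribution (R1), Owen Esposito is treated as also owning Maeve Esposito's interest in Northgate Group plc, giving 36% + 51% = 87%.
Chain via Highfield Shipping BV (R3): 67% × 49% = 32.83% of Ridgefield Services GmbH.
Chain via Northgate Group plc (R3): 87% × 13% = 11.31% of Ridgefield Services GmbH.
Aggregating (R2): 32.83% + 11.31% = 44.14%.

44.14%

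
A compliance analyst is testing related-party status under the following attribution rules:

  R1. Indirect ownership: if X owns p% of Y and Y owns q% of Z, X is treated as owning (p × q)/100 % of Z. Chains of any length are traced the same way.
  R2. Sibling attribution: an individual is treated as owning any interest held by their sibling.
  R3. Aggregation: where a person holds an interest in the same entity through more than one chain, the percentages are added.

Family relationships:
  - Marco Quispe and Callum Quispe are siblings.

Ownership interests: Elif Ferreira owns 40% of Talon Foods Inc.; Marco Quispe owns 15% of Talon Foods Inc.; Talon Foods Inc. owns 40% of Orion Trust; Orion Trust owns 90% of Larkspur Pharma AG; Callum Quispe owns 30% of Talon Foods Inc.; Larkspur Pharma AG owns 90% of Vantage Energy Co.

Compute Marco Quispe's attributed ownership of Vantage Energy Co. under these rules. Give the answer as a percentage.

14.58%

By sibling attribution (R2), Marco Quispe is treated as also owning Callum Quispe's interest in Talon Foods Inc, giving 15% + 30% = 45%.
Chain via Talon Foods Inc. → Orion Trust → Larkspur Pharma AG (R1): 45% × 40% × 90% × 90% = 14.58% of Vantage Energy Co.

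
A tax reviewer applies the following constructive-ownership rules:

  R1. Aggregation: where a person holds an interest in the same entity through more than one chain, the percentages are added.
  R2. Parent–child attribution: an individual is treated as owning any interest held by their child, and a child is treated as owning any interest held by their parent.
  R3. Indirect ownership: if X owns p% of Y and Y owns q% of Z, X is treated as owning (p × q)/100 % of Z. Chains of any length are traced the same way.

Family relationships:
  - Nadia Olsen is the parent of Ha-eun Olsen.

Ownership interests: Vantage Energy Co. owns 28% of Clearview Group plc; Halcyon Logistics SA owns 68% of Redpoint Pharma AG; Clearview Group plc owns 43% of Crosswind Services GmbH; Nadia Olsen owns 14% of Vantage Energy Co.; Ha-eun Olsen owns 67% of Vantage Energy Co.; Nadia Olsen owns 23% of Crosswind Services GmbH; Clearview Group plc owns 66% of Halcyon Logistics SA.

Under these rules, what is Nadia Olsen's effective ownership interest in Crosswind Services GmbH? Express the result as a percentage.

By parent–child attribution (R2), Nadia Olsen is treated as also owning Ha-eun Olsen's interest in Vantage Energy Co, giving 14% + 67% = 81%.
Chain via Vantage Energy Co. → Clearview Group plc (R3): 81% × 28% × 43% = 9.7524% of Crosswind Services GmbH.
Direct interest in Crosswind Services GmbH: 23%.
Aggregating (R1): 9.7524% + 23% = 32.7524%.

32.7524%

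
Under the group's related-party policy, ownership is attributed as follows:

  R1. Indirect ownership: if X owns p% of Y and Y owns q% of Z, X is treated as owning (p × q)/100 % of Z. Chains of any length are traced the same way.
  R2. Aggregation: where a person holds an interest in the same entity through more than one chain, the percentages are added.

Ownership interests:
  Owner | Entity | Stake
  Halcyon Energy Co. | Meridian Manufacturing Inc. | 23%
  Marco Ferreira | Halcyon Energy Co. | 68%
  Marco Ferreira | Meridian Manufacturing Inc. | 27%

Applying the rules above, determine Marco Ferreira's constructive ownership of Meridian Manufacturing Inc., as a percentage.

42.64%

Chain via Halcyon Energy Co. (R1): 68% × 23% = 15.64% of Meridian Manufacturing Inc.
Direct interest in Meridian Manufacturing Inc: 27%.
Aggregating (R2): 15.64% + 27% = 42.64%.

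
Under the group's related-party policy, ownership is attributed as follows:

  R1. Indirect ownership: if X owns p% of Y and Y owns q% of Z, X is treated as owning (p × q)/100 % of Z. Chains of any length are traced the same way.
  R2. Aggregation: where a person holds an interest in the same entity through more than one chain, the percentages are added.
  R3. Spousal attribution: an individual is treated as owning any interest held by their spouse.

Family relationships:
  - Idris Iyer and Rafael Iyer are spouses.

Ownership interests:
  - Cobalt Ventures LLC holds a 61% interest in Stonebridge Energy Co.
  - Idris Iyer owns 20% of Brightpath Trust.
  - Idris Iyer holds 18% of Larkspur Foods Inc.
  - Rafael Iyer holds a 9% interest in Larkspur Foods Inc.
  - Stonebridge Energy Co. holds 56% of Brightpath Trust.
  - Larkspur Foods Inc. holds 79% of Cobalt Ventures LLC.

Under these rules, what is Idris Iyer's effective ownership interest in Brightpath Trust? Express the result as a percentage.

27.286328%

By spousal attribution (R3), Idris Iyer is treated as also owning Rafael Iyer's interest in Larkspur Foods Inc, giving 18% + 9% = 27%.
Chain via Larkspur Foods Inc. → Cobalt Ventures LLC → Stonebridge Energy Co. (R1): 27% × 79% × 61% × 56% = 7.286328% of Brightpath Trust.
Direct interest in Brightpath Trust: 20%.
Aggregating (R2): 7.286328% + 20% = 27.286328%.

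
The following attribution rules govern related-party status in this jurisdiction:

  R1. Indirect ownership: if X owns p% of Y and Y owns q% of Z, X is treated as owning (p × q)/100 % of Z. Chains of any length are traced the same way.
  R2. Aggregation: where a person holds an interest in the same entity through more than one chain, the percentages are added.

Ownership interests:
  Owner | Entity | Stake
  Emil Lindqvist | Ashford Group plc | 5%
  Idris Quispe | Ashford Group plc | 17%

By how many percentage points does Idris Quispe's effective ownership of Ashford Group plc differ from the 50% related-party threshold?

Direct interest in Ashford Group plc: 17%.
17% falls short of the 50% threshold by 33 percentage points.

33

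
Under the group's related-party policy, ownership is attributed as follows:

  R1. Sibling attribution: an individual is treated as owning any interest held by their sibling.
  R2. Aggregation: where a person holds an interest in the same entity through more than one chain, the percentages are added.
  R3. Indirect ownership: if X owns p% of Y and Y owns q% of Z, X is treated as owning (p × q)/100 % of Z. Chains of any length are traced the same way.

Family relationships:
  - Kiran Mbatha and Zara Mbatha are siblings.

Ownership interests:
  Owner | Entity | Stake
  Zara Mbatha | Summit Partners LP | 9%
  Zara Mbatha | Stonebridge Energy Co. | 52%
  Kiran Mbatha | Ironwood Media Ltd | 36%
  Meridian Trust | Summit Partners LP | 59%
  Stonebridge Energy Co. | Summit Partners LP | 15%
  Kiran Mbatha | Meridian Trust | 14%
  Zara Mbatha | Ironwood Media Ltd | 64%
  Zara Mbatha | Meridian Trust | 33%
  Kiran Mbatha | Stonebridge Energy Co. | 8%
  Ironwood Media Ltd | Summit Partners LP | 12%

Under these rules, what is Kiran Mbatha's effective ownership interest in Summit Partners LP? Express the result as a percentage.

By sibling attribution (R1), Kiran Mbatha is treated as also owning Zara Mbatha's interest in Stonebridge Energy Co, giving 8% + 52% = 60%.
By sibling attribution (R1), Kiran Mbatha is treated as also owning Zara Mbatha's interest in Meridian Trust, giving 14% + 33% = 47%.
By sibling attribution (R1), Kiran Mbatha is treated as also owning Zara Mbatha's interest in Ironwood Media Ltd, giving 36% + 64% = 100%.
By sibling attribution (R1), Kiran Mbatha is treated as owning Zara Mbatha's 9% interest in Summit Partners LP.
Chain via Stonebridge Energy Co. (R3): 60% × 15% = 9% of Summit Partners LP.
Chain via Meridian Trust (R3): 47% × 59% = 27.73% of Summit Partners LP.
Chain via Ironwood Media Ltd (R3): 100% × 12% = 12% of Summit Partners LP.
Direct interest in Summit Partners LP: 9%.
Aggregating (R2): 9% + 27.73% + 12% + 9% = 57.73%.

57.73%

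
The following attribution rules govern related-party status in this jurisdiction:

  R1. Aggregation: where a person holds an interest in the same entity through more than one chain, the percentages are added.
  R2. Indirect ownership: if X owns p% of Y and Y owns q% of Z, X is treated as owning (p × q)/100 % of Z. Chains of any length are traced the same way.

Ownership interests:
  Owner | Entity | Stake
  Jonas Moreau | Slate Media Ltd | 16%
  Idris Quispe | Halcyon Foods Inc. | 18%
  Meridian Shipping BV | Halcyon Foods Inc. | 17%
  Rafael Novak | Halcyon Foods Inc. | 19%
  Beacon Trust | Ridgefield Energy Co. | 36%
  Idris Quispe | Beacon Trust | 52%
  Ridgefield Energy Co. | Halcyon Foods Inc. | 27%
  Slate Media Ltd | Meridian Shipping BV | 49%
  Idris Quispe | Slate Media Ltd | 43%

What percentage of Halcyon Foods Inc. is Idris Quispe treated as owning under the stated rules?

Chain via Beacon Trust → Ridgefield Energy Co. (R2): 52% × 36% × 27% = 5.0544% of Halcyon Foods Inc.
Chain via Slate Media Ltd → Meridian Shipping BV (R2): 43% × 49% × 17% = 3.5819% of Halcyon Foods Inc.
Direct interest in Halcyon Foods Inc: 18%.
Aggregating (R1): 5.0544% + 3.5819% + 18% = 26.6363%.

26.6363%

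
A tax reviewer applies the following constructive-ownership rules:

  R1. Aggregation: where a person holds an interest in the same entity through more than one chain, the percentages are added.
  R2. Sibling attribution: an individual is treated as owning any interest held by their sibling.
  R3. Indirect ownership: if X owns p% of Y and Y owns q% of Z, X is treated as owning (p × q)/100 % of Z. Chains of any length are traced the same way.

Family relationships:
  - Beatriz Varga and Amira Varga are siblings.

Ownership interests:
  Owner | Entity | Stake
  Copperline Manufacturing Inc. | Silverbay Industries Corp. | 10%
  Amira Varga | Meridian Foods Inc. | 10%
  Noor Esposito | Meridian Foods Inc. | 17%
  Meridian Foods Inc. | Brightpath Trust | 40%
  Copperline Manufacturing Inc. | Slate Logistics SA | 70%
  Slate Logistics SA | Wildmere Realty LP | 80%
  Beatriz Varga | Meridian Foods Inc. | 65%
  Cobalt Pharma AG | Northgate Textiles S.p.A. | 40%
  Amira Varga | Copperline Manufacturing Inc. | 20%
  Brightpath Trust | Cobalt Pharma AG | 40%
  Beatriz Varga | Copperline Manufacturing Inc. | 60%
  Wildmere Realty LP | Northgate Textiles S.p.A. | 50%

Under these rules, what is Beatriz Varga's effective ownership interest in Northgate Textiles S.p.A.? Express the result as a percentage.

By sibling attribution (R2), Beatriz Varga is treated as also owning Amira Varga's interest in Copperline Manufacturing Inc, giving 60% + 20% = 80%.
By sibling attribution (R2), Beatriz Varga is treated as also owning Amira Varga's interest in Meridian Foods Inc, giving 65% + 10% = 75%.
Chain via Copperline Manufacturing Inc. → Slate Logistics SA → Wildmere Realty LP (R3): 80% × 70% × 80% × 50% = 22.4% of Northgate Textiles S.p.A.
Chain via Meridian Foods Inc. → Brightpath Trust → Cobalt Pharma AG (R3): 75% × 40% × 40% × 40% = 4.8% of Northgate Textiles S.p.A.
Aggregating (R1): 22.4% + 4.8% = 27.2%.

27.2%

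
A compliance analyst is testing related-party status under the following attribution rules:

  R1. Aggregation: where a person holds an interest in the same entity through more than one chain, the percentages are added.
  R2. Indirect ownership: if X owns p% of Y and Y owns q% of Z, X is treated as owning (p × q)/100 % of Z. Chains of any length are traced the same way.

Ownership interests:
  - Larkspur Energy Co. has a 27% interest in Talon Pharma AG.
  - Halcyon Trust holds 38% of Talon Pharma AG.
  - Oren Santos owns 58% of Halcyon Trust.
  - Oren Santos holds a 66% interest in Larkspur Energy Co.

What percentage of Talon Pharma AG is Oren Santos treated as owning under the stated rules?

39.86%

Chain via Halcyon Trust (R2): 58% × 38% = 22.04% of Talon Pharma AG.
Chain via Larkspur Energy Co. (R2): 66% × 27% = 17.82% of Talon Pharma AG.
Aggregating (R1): 22.04% + 17.82% = 39.86%.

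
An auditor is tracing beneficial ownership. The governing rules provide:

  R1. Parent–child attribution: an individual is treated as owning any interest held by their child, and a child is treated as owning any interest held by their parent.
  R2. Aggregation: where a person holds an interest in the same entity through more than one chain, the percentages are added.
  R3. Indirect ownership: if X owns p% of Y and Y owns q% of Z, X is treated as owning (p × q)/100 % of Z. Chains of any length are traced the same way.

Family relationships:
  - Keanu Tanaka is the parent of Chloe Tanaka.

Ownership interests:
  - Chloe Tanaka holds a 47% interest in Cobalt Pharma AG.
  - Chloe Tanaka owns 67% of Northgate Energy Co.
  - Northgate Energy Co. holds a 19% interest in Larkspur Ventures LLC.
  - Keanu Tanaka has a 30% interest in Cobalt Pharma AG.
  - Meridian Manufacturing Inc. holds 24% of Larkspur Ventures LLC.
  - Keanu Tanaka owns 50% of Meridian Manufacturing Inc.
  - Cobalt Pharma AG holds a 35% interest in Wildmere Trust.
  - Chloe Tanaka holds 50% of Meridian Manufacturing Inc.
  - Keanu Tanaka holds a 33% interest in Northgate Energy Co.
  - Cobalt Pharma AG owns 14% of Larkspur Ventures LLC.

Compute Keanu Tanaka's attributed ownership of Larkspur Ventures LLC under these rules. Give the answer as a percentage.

By parent–child attribution (R1), Keanu Tanaka is treated as also owning Chloe Tanaka's interest in Cobalt Pharma AG, giving 30% + 47% = 77%.
By parent–child attribution (R1), Keanu Tanaka is treated as also owning Chloe Tanaka's interest in Northgate Energy Co, giving 33% + 67% = 100%.
By parent–child attribution (R1), Keanu Tanaka is treated as also owning Chloe Tanaka's interest in Meridian Manufacturing Inc, giving 50% + 50% = 100%.
Chain via Cobalt Pharma AG (R3): 77% × 14% = 10.78% of Larkspur Ventures LLC.
Chain via Northgate Energy Co. (R3): 100% × 19% = 19% of Larkspur Ventures LLC.
Chain via Meridian Manufacturing Inc. (R3): 100% × 24% = 24% of Larkspur Ventures LLC.
Aggregating (R2): 10.78% + 19% + 24% = 53.78%.

53.78%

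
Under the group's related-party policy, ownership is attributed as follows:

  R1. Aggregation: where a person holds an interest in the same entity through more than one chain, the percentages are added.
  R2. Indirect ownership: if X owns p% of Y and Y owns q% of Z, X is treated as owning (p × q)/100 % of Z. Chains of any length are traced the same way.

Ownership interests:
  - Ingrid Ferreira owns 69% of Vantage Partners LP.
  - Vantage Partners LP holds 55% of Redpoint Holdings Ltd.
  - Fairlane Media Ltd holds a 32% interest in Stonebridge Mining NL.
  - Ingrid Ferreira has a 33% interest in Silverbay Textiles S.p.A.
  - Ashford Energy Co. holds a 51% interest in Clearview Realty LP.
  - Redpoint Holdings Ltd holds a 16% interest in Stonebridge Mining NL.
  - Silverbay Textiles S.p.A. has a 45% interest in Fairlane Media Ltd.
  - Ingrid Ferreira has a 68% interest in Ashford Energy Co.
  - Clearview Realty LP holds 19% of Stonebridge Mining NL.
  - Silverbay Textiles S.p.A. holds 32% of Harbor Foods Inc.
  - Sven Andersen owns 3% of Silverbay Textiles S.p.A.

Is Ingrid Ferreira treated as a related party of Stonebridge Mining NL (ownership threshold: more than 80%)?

No

Chain via Ashford Energy Co. → Clearview Realty LP (R2): 68% × 51% × 19% = 6.5892% of Stonebridge Mining NL.
Chain via Silverbay Textiles S.p.A. → Fairlane Media Ltd (R2): 33% × 45% × 32% = 4.752% of Stonebridge Mining NL.
Chain via Vantage Partners LP → Redpoint Holdings Ltd (R2): 69% × 55% × 16% = 6.072% of Stonebridge Mining NL.
Aggregating (R1): 6.5892% + 4.752% + 6.072% = 17.4132%.
17.4132% does not exceed the 80% threshold, so Ingrid is not a related party to Stonebridge Mining NL.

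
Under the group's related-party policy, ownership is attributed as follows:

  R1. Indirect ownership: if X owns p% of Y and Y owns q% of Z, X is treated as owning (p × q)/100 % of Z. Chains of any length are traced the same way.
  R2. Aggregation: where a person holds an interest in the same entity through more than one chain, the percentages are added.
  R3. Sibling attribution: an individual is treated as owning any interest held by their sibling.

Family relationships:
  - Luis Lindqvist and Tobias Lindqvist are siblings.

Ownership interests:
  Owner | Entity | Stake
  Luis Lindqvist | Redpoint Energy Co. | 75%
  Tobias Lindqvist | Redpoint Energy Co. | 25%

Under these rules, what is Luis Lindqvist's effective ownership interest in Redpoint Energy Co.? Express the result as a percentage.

100%

By sibling attribution (R3), Luis Lindqvist is treated as also owning Tobias Lindqvist's interest in Redpoint Energy Co, giving 75% + 25% = 100%.
Direct interest in Redpoint Energy Co: 100%.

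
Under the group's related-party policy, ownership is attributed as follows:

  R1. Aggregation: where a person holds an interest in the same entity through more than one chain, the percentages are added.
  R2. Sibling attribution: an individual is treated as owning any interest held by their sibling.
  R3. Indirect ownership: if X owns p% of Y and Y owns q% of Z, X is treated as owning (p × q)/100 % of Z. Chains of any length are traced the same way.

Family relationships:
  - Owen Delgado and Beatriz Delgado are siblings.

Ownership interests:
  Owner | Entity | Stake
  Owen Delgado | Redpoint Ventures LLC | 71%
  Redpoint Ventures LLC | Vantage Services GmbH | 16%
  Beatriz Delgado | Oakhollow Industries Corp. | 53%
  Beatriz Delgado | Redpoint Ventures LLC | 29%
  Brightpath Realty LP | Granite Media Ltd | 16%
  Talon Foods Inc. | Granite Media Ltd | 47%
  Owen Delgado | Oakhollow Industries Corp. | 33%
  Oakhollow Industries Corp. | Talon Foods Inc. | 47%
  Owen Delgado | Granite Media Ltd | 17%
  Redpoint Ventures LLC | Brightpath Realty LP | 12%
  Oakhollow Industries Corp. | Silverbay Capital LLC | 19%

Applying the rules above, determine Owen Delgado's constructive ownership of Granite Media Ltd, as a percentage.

37.9174%

By sibling attribution (R2), Owen Delgado is treated as also owning Beatriz Delgado's interest in Oakhollow Industries Corp, giving 33% + 53% = 86%.
By sibling attribution (R2), Owen Delgado is treated as also owning Beatriz Delgado's interest in Redpoint Ventures LLC, giving 71% + 29% = 100%.
Chain via Oakhollow Industries Corp. → Talon Foods Inc. (R3): 86% × 47% × 47% = 18.9974% of Granite Media Ltd.
Chain via Redpoint Ventures LLC → Brightpath Realty LP (R3): 100% × 12% × 16% = 1.92% of Granite Media Ltd.
Direct interest in Granite Media Ltd: 17%.
Aggregating (R1): 18.9974% + 1.92% + 17% = 37.9174%.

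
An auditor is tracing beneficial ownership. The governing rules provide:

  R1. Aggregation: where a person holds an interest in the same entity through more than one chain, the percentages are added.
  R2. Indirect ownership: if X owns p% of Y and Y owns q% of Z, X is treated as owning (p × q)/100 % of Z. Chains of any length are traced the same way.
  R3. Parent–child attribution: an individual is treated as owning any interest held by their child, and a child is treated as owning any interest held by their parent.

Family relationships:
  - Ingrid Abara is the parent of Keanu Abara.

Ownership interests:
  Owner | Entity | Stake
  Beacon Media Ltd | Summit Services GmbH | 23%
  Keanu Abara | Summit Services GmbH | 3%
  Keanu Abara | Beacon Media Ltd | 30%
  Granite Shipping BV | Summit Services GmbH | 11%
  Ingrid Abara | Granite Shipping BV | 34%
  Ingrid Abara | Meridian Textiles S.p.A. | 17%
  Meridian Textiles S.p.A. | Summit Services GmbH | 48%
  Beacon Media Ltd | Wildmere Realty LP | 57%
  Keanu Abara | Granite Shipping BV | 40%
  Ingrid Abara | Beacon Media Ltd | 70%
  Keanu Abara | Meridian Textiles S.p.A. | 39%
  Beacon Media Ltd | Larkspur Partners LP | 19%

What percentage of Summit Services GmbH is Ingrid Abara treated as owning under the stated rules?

By parent–child attribution (R3), Ingrid Abara is treated as also owning Keanu Abara's interest in Beacon Media Ltd, giving 70% + 30% = 100%.
By parent–child attribution (R3), Ingrid Abara is treated as also owning Keanu Abara's interest in Meridian Textiles S.p.A, giving 17% + 39% = 56%.
By parent–child attribution (R3), Ingrid Abara is treated as also owning Keanu Abara's interest in Granite Shipping BV, giving 34% + 40% = 74%.
By parent–child attribution (R3), Ingrid Abara is treated as owning Keanu Abara's 3% interest in Summit Services GmbH.
Chain via Beacon Media Ltd (R2): 100% × 23% = 23% of Summit Services GmbH.
Chain via Meridian Textiles S.p.A. (R2): 56% × 48% = 26.88% of Summit Services GmbH.
Chain via Granite Shipping BV (R2): 74% × 11% = 8.14% of Summit Services GmbH.
Direct interest in Summit Services GmbH: 3%.
Aggregating (R1): 23% + 26.88% + 8.14% + 3% = 61.02%.

61.02%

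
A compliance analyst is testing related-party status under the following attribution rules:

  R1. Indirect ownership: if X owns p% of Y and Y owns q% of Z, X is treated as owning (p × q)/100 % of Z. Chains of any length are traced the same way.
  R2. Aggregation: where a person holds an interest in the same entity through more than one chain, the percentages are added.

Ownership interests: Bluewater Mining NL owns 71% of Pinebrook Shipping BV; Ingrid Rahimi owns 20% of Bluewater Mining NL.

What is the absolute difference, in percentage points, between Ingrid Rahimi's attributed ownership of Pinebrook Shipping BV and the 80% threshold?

65.8

Chain via Bluewater Mining NL (R1): 20% × 71% = 14.2% of Pinebrook Shipping BV.
14.2% falls short of the 80% threshold by 65.8 percentage points.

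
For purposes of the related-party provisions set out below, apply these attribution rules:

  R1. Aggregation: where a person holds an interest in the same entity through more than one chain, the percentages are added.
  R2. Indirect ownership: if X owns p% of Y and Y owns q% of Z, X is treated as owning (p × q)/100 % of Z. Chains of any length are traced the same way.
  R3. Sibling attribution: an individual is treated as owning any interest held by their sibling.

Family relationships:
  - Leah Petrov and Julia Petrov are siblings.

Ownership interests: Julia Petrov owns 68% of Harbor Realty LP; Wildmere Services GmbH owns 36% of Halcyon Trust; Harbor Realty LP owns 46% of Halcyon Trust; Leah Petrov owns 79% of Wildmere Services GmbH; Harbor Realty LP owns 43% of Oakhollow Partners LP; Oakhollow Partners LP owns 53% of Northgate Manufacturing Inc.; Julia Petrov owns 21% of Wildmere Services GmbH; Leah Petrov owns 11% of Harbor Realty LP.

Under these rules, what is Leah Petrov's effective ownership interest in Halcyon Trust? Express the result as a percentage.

72.34%

By sibling attribution (R3), Leah Petrov is treated as also owning Julia Petrov's interest in Wildmere Services GmbH, giving 79% + 21% = 100%.
By sibling attribution (R3), Leah Petrov is treated as also owning Julia Petrov's interest in Harbor Realty LP, giving 11% + 68% = 79%.
Chain via Wildmere Services GmbH (R2): 100% × 36% = 36% of Halcyon Trust.
Chain via Harbor Realty LP (R2): 79% × 46% = 36.34% of Halcyon Trust.
Aggregating (R1): 36% + 36.34% = 72.34%.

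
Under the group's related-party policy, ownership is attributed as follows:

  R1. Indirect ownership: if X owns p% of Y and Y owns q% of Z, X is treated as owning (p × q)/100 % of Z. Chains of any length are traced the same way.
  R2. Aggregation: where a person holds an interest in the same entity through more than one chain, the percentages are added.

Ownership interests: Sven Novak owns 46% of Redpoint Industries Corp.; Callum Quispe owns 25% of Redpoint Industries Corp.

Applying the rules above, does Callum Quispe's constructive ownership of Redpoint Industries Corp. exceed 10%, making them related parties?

Direct interest in Redpoint Industries Corp: 25%.
25% exceeds the 10% threshold, so Callum is a related party to Redpoint Industries Corp.

Yes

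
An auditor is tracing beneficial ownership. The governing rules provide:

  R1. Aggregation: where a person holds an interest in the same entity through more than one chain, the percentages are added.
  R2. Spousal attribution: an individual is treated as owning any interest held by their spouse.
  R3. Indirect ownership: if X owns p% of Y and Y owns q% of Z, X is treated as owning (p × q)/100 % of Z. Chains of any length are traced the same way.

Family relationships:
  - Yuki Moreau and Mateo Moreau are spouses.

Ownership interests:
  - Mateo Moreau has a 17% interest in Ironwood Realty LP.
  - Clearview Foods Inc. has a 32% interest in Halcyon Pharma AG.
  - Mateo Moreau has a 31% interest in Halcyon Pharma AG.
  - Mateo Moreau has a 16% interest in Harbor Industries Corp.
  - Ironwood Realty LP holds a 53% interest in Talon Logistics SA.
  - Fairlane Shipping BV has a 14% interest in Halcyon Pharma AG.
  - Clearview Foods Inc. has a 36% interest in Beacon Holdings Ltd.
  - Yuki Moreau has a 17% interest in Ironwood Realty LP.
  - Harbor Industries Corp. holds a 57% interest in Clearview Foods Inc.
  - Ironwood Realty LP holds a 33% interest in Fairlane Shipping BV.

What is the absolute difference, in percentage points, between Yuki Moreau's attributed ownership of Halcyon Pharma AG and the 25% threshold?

10.4892

By spousal attribution (R2), Yuki Moreau is treated as also owning Mateo Moreau's interest in Ironwood Realty LP, giving 17% + 17% = 34%.
By spousal attribution (R2), Yuki Moreau is treated as owning Mateo Moreau's 16% interest in Harbor Industries Corp.
By spousal attribution (R2), Yuki Moreau is treated as owning Mateo Moreau's 31% interest in Halcyon Pharma AG.
Chain via Ironwood Realty LP → Fairlane Shipping BV (R3): 34% × 33% × 14% = 1.5708% of Halcyon Pharma AG.
Chain via Harbor Industries Corp. → Clearview Foods Inc. (R3): 16% × 57% × 32% = 2.9184% of Halcyon Pharma AG.
Direct interest in Halcyon Pharma AG: 31%.
Aggregating (R1): 1.5708% + 2.9184% + 31% = 35.4892%.
35.4892% exceeds the 25% threshold by 10.4892 percentage points.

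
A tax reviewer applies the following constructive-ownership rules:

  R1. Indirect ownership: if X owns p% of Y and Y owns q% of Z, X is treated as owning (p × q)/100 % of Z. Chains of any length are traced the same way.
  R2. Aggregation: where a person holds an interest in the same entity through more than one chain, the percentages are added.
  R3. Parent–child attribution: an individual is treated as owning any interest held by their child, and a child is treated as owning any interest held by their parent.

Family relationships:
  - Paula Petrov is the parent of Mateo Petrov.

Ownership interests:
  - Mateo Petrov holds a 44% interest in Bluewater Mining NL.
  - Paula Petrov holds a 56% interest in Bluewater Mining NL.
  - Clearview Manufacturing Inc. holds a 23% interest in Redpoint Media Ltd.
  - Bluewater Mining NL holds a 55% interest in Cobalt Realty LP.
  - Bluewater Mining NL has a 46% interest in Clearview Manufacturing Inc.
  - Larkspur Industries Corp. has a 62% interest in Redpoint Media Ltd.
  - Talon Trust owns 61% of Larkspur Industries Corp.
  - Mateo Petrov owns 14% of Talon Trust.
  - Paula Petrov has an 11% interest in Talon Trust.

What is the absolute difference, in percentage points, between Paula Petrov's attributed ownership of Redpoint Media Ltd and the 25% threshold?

4.965

By parent–child attribution (R3), Paula Petrov is treated as also owning Mateo Petrov's interest in Talon Trust, giving 11% + 14% = 25%.
By parent–child attribution (R3), Paula Petrov is treated as also owning Mateo Petrov's interest in Bluewater Mining NL, giving 56% + 44% = 100%.
Chain via Talon Trust → Larkspur Industries Corp. (R1): 25% × 61% × 62% = 9.455% of Redpoint Media Ltd.
Chain via Bluewater Mining NL → Clearview Manufacturing Inc. (R1): 100% × 46% × 23% = 10.58% of Redpoint Media Ltd.
Aggregating (R2): 9.455% + 10.58% = 20.035%.
20.035% falls short of the 25% threshold by 4.965 percentage points.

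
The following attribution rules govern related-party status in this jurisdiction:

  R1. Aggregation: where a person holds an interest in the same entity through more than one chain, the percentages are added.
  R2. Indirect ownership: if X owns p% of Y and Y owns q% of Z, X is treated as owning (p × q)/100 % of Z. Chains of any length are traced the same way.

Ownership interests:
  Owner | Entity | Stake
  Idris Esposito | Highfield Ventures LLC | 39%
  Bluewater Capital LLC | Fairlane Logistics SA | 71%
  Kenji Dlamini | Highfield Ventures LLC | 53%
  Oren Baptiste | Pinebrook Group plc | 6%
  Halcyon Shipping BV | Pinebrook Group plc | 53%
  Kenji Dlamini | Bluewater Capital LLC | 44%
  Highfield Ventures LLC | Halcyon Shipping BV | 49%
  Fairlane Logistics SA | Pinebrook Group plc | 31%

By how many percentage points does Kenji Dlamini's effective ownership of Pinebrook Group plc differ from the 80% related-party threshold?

56.5515

Chain via Bluewater Capital LLC → Fairlane Logistics SA (R2): 44% × 71% × 31% = 9.6844% of Pinebrook Group plc.
Chain via Highfield Ventures LLC → Halcyon Shipping BV (R2): 53% × 49% × 53% = 13.7641% of Pinebrook Group plc.
Aggregating (R1): 9.6844% + 13.7641% = 23.4485%.
23.4485% falls short of the 80% threshold by 56.5515 percentage points.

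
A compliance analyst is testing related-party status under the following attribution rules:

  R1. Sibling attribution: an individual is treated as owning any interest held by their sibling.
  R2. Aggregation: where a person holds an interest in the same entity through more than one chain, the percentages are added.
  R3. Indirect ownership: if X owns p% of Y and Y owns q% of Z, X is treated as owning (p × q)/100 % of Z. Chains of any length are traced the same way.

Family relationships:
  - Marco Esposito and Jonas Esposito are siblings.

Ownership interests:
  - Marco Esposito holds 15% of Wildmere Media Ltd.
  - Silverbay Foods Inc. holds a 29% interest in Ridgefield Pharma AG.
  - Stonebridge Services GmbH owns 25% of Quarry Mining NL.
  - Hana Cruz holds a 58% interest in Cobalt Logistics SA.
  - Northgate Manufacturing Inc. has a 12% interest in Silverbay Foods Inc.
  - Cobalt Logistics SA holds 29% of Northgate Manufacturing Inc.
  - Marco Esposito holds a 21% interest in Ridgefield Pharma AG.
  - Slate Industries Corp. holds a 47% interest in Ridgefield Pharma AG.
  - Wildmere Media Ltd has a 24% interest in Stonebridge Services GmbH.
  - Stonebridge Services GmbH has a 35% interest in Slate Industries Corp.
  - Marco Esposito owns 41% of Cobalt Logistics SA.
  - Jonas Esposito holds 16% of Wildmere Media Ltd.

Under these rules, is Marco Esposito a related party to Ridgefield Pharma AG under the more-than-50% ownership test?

By sibling attribution (R1), Marco Esposito is treated as also owning Jonas Esposito's interest in Wildmere Media Ltd, giving 15% + 16% = 31%.
Chain via Wildmere Media Ltd → Stonebridge Services GmbH → Slate Industries Corp. (R3): 31% × 24% × 35% × 47% = 1.22388% of Ridgefield Pharma AG.
Chain via Cobalt Logistics SA → Northgate Manufacturing Inc. → Silverbay Foods Inc. (R3): 41% × 29% × 12% × 29% = 0.413772% of Ridgefield Pharma AG.
Direct interest in Ridgefield Pharma AG: 21%.
Aggregating (R2): 1.22388% + 0.413772% + 21% = 22.637652%.
22.637652% does not exceed the 50% threshold, so Marco is not a related party to Ridgefield Pharma AG.

No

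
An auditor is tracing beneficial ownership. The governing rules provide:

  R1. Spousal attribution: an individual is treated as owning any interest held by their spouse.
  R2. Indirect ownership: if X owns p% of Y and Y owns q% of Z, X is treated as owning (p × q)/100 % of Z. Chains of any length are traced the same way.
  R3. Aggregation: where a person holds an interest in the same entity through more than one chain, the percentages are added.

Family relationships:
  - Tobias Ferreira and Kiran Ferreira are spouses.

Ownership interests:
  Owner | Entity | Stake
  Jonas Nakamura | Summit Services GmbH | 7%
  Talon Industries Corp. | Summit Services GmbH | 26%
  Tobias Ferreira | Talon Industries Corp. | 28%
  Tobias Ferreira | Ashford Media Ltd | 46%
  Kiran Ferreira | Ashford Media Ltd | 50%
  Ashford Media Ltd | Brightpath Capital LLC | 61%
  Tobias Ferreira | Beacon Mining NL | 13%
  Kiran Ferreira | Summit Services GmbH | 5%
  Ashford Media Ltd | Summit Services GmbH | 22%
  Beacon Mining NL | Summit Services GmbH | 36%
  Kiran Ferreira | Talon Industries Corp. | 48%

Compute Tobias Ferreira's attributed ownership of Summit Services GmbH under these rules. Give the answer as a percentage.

50.56%

By spousal attribution (R1), Tobias Ferreira is treated as also owning Kiran Ferreira's interest in Ashford Media Ltd, giving 46% + 50% = 96%.
By spousal attribution (R1), Tobias Ferreira is treated as also owning Kiran Ferreira's interest in Talon Industries Corp, giving 28% + 48% = 76%.
By spousal attribution (R1), Tobias Ferreira is treated as owning Kiran Ferreira's 5% interest in Summit Services GmbH.
Chain via Beacon Mining NL (R2): 13% × 36% = 4.68% of Summit Services GmbH.
Chain via Ashford Media Ltd (R2): 96% × 22% = 21.12% of Summit Services GmbH.
Chain via Talon Industries Corp. (R2): 76% × 26% = 19.76% of Summit Services GmbH.
Direct interest in Summit Services GmbH: 5%.
Aggregating (R3): 4.68% + 21.12% + 19.76% + 5% = 50.56%.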